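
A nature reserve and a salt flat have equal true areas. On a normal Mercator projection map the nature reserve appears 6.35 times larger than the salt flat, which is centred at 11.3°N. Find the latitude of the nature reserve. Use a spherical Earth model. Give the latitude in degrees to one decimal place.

67.1°

Mercator areal scale is sec²φ, so apparent-area ratio = sec²φ₁ / sec²φ₂ = cos²φ₂ / cos²φ₁.
cos²φ₂ / cos²φ₁ = 6.35  ⇒  cos φ₁ = cos 11.3° / √6.35 = 0.9806/2.520 = 0.3891.
φ₁ = arccos(0.3891) ≈ 67.1°.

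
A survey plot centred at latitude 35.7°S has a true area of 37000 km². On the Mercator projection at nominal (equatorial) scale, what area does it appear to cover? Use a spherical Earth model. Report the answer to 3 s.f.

Mercator is conformal, so the point scale is isotropic: h = k = sec φ = 1/cos φ.
Areal scale = k² = sec²φ = 1/cos²(35.7°) = 1/0.8121² = 1.516.
Apparent area = 37000 × 1.516 ≈ 56100 km².

56100 km²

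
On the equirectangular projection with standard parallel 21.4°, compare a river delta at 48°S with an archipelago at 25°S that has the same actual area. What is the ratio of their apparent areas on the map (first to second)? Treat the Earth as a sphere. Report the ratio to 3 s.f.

1.35

In the equirectangular projection with standard parallel φ₀ = 21.4° (x = Rλ cos φ₀, y = Rφ), meridians are true-scale (h = 1) and the parallel scale is k = cos φ₀ / cos φ.
Areal scale at 48°: h·k = 1.000 × 1.391 = 1.391.
Areal scale at 25°: h·k = 1.000 × 1.027 = 1.027.
Ratio = 1.391/1.027 ≈ 1.35.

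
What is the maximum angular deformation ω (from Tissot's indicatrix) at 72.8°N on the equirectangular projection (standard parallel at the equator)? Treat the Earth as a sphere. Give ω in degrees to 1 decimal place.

In the plate carrée (x = Rλ, y = Rφ), meridians are true-scale (h = 1) and parallels are stretched by k = sec φ.
At 72.8°: h = 1.000, k = 3.382; principal scales a = 3.382, b = 1.000.
sin(ω/2) = (a − b)/(a + b) = 2.382/4.382 = 0.5436, so ω = 2 arcsin(0.5436) ≈ 65.9°.

65.9°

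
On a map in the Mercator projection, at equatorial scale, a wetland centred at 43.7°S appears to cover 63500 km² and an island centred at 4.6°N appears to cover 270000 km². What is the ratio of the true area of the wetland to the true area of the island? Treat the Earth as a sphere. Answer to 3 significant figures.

0.124

Since Mercator area scale is 1/cos²φ, the true area equals the apparent area multiplied by cos²φ.
True area of wetland: 63500 × cos²(43.7°) = 63500 × 0.5227 = 33190 km².
True area of island: 270000 × cos²(4.6°) = 270000 × 0.9936 = 268300 km².
Ratio = 33190 / 268300 ≈ 0.124.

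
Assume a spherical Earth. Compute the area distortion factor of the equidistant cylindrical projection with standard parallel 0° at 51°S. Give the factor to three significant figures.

1.59

In the plate carrée (x = Rλ, y = Rφ), meridians are true-scale (h = 1) and parallels are stretched by k = sec φ.
Areal scale = h·k = 1 × sec φ; at 51°, h = 1.000, k = 1.589, so h·k = 1.589.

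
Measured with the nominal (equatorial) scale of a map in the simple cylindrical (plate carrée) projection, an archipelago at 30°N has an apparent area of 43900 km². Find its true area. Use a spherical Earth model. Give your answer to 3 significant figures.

38000 km²

For the equirectangular projection with φ₀ = 0 (plate carrée), h = 1 along meridians and k = sec φ along parallels.
Areal scale = h·k = 1 × sec φ; at 30°, h = 1.000, k = 1.155, so h·k = 1.155.
True area = apparent / (areal scale) = 43900 / 1.155 ≈ 38000 km².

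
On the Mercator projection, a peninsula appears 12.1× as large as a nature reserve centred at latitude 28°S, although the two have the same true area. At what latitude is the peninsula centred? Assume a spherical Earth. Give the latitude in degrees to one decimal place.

75.3°

For equal true areas on Mercator, apparent areas scale as sec²φ, so the ratio is cos²φ₂ / cos²φ₁.
cos²φ₂ / cos²φ₁ = 12.1  ⇒  cos φ₁ = cos 28° / √12.1 = 0.8829/3.479 = 0.2538.
φ₁ = arccos(0.2538) ≈ 75.3°.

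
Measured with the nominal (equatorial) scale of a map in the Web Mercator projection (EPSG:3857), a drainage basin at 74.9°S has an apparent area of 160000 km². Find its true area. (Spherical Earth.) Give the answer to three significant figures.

For Mercator, h = k = sec φ (a conformal cylindrical projection has a single point scale, 1/cos φ).
Areal scale = k² = sec²φ = 1/cos²(74.9°) = 1/0.2605² = 14.74.
True area = apparent / (areal scale) = 160000 / 14.74 ≈ 10900 km².

10900 km²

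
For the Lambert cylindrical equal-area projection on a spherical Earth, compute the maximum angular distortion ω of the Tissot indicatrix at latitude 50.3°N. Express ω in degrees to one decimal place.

49.7°

The Lambert cylindrical equal-area projection is the cylindrical equal-area projection with its standard parallel at the equator (φ₀ = 0). Cylindrical equal-area (φ₀ = 0°): h = cos φ / cos 0° along meridians, k = cos 0° / cos φ along parallels; h·k = 1.
At 50.3°: h = 0.6388, k = 1.566; principal scales a = 1.566, b = 0.6388.
sin(ω/2) = (a − b)/(a + b) = 0.9267/2.204 = 0.4204, so ω = 2 arcsin(0.4204) ≈ 49.7°.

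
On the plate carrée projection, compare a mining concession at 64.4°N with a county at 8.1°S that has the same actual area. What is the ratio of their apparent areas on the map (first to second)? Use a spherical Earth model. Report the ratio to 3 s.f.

2.29

For the equirectangular projection with φ₀ = 0 (plate carrée), h = 1 along meridians and k = sec φ along parallels.
Areal scale at 64.4°: h·k = 1.000 × 2.314 = 2.314.
Areal scale at 8.1°: h·k = 1.000 × 1.010 = 1.010.
Ratio = 2.314/1.010 ≈ 2.29.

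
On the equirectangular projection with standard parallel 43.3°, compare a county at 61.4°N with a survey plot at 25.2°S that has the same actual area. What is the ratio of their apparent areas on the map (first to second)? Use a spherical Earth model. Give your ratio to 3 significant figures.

With standard parallel φ₀ = 43.3°, the equirectangular projection gives x = Rλ cos φ₀, y = Rφ, so h = 1 and k = cos 43.3° / cos φ.
Areal scale at 61.4°: h·k = 1.000 × 1.520 = 1.520.
Areal scale at 25.2°: h·k = 1.000 × 0.8043 = 0.8043.
Ratio = 1.520/0.8043 ≈ 1.89.

1.89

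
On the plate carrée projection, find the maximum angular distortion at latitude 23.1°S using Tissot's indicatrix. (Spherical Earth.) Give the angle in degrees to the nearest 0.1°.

In the plate carrée (x = Rλ, y = Rφ), meridians are true-scale (h = 1) and parallels are stretched by k = sec φ.
At 23.1°: h = 1.000, k = 1.087; principal scales a = 1.087, b = 1.000.
sin(ω/2) = (a − b)/(a + b) = 0.08717/2.087 = 0.04176, so ω = 2 arcsin(0.04176) ≈ 4.8°.

4.8°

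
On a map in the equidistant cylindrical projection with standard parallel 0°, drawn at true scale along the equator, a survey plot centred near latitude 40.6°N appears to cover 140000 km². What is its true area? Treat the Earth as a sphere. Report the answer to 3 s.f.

106000 km²

Plate carrée maps x = Rλ, y = Rφ. The meridian scale is h = 1 and the parallel scale is k = 1/cos φ = sec φ.
Areal scale = h·k = 1 × sec φ; at 40.6°, h = 1.000, k = 1.317, so h·k = 1.317.
True area = apparent / (areal scale) = 140000 / 1.317 ≈ 106000 km².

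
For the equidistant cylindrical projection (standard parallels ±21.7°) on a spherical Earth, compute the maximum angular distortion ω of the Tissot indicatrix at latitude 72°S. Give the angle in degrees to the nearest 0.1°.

60.1°

With standard parallel φ₀ = 21.7°, the equirectangular projection gives x = Rλ cos φ₀, y = Rφ, so h = 1 and k = cos 21.7° / cos φ.
At 72°: h = 1.000, k = 3.007; principal scales a = 3.007, b = 1.000.
sin(ω/2) = (a − b)/(a + b) = 2.007/4.007 = 0.5008, so ω = 2 arcsin(0.5008) ≈ 60.1°.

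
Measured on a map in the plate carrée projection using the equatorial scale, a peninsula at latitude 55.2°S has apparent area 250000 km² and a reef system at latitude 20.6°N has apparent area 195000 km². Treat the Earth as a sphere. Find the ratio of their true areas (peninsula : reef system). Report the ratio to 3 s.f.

On the plate carrée, areal scale = h·k = 1 × sec φ, so true area = apparent × cos φ.
True area of peninsula: 250000 × cos(55.2°) = 250000 × 0.5707 = 142700 km².
True area of reef system: 195000 × cos(20.6°) = 195000 × 0.9361 = 182500 km².
Ratio = 142700 / 182500 ≈ 0.782.

0.782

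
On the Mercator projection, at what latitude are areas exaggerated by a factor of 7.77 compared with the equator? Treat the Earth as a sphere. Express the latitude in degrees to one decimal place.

Mercator areal scale is sec²φ.
sec²φ = 7.77  ⇒  cos²φ = 0.1287  ⇒  cos φ = 0.3587.
φ = arccos(0.3587) ≈ 69.0°.

69.0°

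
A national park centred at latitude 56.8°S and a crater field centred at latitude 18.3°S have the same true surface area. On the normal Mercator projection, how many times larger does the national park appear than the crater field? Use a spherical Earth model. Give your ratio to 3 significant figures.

On Mercator, area is exaggerated by sec²φ = 1/cos²φ.
At 56.8°: sec²(56.8°) = 1/0.5476² = 3.335.
At 18.3°: sec²(18.3°) = 1/0.9494² = 1.109.
Ratio = 3.335/1.109 = cos²(18.3°)/cos²(56.8°) ≈ 3.01.

3.01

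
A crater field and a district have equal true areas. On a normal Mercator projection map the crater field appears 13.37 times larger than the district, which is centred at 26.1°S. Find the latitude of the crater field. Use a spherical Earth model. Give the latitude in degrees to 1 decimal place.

Mercator areal scale is sec²φ, so apparent-area ratio = sec²φ₁ / sec²φ₂ = cos²φ₂ / cos²φ₁.
cos²φ₂ / cos²φ₁ = 13.37  ⇒  cos φ₁ = cos 26.1° / √13.37 = 0.8980/3.657 = 0.2456.
φ₁ = arccos(0.2456) ≈ 75.8°.

75.8°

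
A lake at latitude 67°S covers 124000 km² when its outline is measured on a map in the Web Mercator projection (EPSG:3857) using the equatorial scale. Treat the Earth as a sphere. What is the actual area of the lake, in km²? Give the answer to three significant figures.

The Mercator projection is conformal; its linear scale factor is the same in every direction and equals sec φ = 1/cos φ.
Areal scale = k² = sec²φ = 1/cos²(67°) = 1/0.3907² = 6.550.
True area = apparent / (areal scale) = 124000 / 6.550 ≈ 18900 km².

18900 km²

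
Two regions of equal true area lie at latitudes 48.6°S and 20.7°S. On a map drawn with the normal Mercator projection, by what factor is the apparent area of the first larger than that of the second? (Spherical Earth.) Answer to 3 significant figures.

2.00

On Mercator, area is exaggerated by sec²φ = 1/cos²φ.
At 48.6°: sec²(48.6°) = 1/0.6613² = 2.287.
At 20.7°: sec²(20.7°) = 1/0.9354² = 1.143.
Ratio = 2.287/1.143 = cos²(20.7°)/cos²(48.6°) ≈ 2.00.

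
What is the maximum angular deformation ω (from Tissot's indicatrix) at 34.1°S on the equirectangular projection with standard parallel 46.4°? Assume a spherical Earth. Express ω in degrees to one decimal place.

10.5°

With standard parallel φ₀ = 46.4°, the equirectangular projection gives x = Rλ cos φ₀, y = Rφ, so h = 1 and k = cos 46.4° / cos φ.
At 34.1°: h = 1.000, k = 0.8328; principal scales a = 1.000, b = 0.8328.
sin(ω/2) = (a − b)/(a + b) = 0.1672/1.833 = 0.09122, so ω = 2 arcsin(0.09122) ≈ 10.5°.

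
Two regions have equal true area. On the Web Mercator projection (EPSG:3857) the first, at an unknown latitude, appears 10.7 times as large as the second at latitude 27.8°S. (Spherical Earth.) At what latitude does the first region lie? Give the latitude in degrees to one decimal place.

On Mercator, (apparent₁)/(apparent₂) = sec²φ₁ / sec²φ₂ when true areas are equal.
cos²φ₂ / cos²φ₁ = 10.7  ⇒  cos φ₁ = cos 27.8° / √10.7 = 0.8846/3.271 = 0.2704.
φ₁ = arccos(0.2704) ≈ 74.3°.

74.3°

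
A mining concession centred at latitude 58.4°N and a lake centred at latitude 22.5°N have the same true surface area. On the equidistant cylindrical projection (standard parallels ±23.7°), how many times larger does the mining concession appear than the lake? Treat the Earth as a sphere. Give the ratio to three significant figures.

In the equirectangular projection with standard parallel φ₀ = 23.7° (x = Rλ cos φ₀, y = Rφ), meridians are true-scale (h = 1) and the parallel scale is k = cos φ₀ / cos φ.
Areal scale at 58.4°: h·k = 1.000 × 1.747 = 1.747.
Areal scale at 22.5°: h·k = 1.000 × 0.9911 = 0.9911.
Ratio = 1.747/0.9911 ≈ 1.76.

1.76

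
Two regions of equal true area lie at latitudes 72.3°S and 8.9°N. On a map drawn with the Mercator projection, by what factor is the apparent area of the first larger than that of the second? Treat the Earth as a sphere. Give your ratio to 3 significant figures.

10.6

Mercator is conformal with k = sec φ, so areal scale = k² = sec²φ.
At 72.3°: sec²(72.3°) = 1/0.3040² = 10.82.
At 8.9°: sec²(8.9°) = 1/0.9880² = 1.025.
Ratio = 10.82/1.025 = cos²(8.9°)/cos²(72.3°) ≈ 10.6.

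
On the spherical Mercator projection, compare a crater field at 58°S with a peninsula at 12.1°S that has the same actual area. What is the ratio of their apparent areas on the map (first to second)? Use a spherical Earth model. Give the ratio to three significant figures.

3.40

On Mercator, area is exaggerated by sec²φ = 1/cos²φ.
At 58°: sec²(58°) = 1/0.5299² = 3.561.
At 12.1°: sec²(12.1°) = 1/0.9778² = 1.046.
Ratio = 3.561/1.046 = cos²(12.1°)/cos²(58°) ≈ 3.40.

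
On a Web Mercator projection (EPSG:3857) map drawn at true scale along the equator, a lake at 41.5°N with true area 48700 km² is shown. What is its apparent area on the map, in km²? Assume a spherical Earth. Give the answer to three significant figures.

The Mercator projection is conformal; its linear scale factor is the same in every direction and equals sec φ = 1/cos φ.
Areal scale = k² = sec²φ = 1/cos²(41.5°) = 1/0.7490² = 1.783.
Apparent area = 48700 × 1.783 ≈ 86800 km².

86800 km²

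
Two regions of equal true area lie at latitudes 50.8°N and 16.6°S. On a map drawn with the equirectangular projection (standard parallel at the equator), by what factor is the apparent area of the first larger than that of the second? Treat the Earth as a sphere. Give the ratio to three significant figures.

Plate carrée maps x = Rλ, y = Rφ. The meridian scale is h = 1 and the parallel scale is k = 1/cos φ = sec φ.
Areal scale at 50.8°: h·k = 1.000 × 1.582 = 1.582.
Areal scale at 16.6°: h·k = 1.000 × 1.043 = 1.043.
Ratio = 1.582/1.043 ≈ 1.52.

1.52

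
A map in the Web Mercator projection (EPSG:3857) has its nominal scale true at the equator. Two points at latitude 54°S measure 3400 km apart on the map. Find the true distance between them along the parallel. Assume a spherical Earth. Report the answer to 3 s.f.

2000 km

The Mercator projection is conformal; its linear scale factor is the same in every direction and equals sec φ = 1/cos φ.
Along the parallel at 54°, map distances are exaggerated by k = sec 54° = 1.701.
True distance = 3400 / 1.701 = 3400 × cos 54° ≈ 2000 km.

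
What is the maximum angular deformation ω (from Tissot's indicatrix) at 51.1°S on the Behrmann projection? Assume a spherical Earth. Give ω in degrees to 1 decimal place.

Behrmann is a cylindrical equal-area projection with standard parallels at ±30°. Cylindrical equal-area (φ₀ = 30°): h = cos φ / cos 30° along meridians, k = cos 30° / cos φ along parallels; h·k = 1.
At 51.1°: h = 0.7251, k = 1.379; principal scales a = 1.379, b = 0.7251.
sin(ω/2) = (a − b)/(a + b) = 0.6540/2.104 = 0.3108, so ω = 2 arcsin(0.3108) ≈ 36.2°.

36.2°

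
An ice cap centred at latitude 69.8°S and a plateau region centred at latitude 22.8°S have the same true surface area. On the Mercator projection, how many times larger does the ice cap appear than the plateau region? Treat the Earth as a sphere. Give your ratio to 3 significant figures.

Mercator areal scale is sec²φ.
At 69.8°: sec²(69.8°) = 1/0.3453² = 8.387.
At 22.8°: sec²(22.8°) = 1/0.9219² = 1.177.
Ratio = 8.387/1.177 = cos²(22.8°)/cos²(69.8°) ≈ 7.13.

7.13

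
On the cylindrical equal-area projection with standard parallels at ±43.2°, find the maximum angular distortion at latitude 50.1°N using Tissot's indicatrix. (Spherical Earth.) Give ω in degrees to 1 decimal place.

A cylindrical equal-area projection with standard parallel φ₀ has meridian scale h = cos φ / cos φ₀ and parallel scale k = cos φ₀ / cos φ (so areas are preserved, h·k = 1).
At 50.1°: h = 0.8799, k = 1.136; principal scales a = 1.136, b = 0.8799.
sin(ω/2) = (a − b)/(a + b) = 0.2565/2.016 = 0.1272, so ω = 2 arcsin(0.1272) ≈ 14.6°.

14.6°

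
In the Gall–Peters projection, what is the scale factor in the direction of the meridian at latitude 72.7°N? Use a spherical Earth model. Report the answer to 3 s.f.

The Gall–Peters projection is cylindrical equal-area with φ₀ = 45°. Cylindrical equal-area (φ₀ = 45°): h = cos φ / cos 45° along meridians, k = cos 45° / cos φ along parallels; h·k = 1.
h = cos 72.7° / cos 45° = 0.2974/0.7071 = 0.4206.

0.421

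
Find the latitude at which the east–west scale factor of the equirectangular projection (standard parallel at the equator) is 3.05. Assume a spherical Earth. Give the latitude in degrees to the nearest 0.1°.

Plate carrée: h = 1, k = sec φ along parallels.
sec φ = 3.05  ⇒  cos φ = 0.3279  ⇒  φ ≈ 70.9°.

70.9°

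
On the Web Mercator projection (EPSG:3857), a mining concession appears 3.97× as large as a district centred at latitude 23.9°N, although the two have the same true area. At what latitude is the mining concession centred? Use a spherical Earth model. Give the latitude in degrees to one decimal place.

62.7°

For equal true areas on Mercator, apparent areas scale as sec²φ, so the ratio is cos²φ₂ / cos²φ₁.
cos²φ₂ / cos²φ₁ = 3.97  ⇒  cos φ₁ = cos 23.9° / √3.97 = 0.9143/1.992 = 0.4589.
φ₁ = arccos(0.4589) ≈ 62.7°.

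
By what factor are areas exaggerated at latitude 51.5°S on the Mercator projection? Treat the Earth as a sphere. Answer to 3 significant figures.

2.58

Mercator is conformal, so the point scale is isotropic: h = k = sec φ = 1/cos φ.
Areal scale = k² = sec²φ = 1/cos²(51.5°) = 1/0.6225² = 2.580.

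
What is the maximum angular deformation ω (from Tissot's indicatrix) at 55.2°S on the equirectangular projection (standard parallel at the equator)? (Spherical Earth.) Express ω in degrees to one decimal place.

31.7°

For the equirectangular projection with φ₀ = 0 (plate carrée), h = 1 along meridians and k = sec φ along parallels.
At 55.2°: h = 1.000, k = 1.752; principal scales a = 1.752, b = 1.000.
sin(ω/2) = (a − b)/(a + b) = 0.7522/2.752 = 0.2733, so ω = 2 arcsin(0.2733) ≈ 31.7°.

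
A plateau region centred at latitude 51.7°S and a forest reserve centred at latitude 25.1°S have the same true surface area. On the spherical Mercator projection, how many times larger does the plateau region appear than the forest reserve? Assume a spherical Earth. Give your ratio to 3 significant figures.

2.13

Mercator areal scale is sec²φ.
At 51.7°: sec²(51.7°) = 1/0.6198² = 2.603.
At 25.1°: sec²(25.1°) = 1/0.9056² = 1.219.
Ratio = 2.603/1.219 = cos²(25.1°)/cos²(51.7°) ≈ 2.13.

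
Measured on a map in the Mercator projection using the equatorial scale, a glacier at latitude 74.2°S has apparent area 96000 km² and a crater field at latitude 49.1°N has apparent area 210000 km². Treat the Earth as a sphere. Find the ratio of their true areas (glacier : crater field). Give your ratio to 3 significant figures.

0.0791

Mercator's areal exaggeration is sec²φ; hence true area = (apparent area) · cos²φ.
True area of glacier: 96000 × cos²(74.2°) = 96000 × 0.07414 = 7117 km².
True area of crater field: 210000 × cos²(49.1°) = 210000 × 0.4287 = 90020 km².
Ratio = 7117 / 90020 ≈ 0.0791.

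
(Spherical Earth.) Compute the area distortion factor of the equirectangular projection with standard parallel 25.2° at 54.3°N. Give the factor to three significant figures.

1.55

With standard parallel φ₀ = 25.2°, the equirectangular projection gives x = Rλ cos φ₀, y = Rφ, so h = 1 and k = cos 25.2° / cos φ.
Areal scale = h·k = 1 × cos φ₀ / cos φ; at 54.3°, h = 1.000, k = 1.551, so h·k = 1.551.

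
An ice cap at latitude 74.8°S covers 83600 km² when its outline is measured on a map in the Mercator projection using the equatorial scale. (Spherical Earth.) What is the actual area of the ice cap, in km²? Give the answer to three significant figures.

5750 km²

The Mercator projection is conformal; its linear scale factor is the same in every direction and equals sec φ = 1/cos φ.
Areal scale = k² = sec²φ = 1/cos²(74.8°) = 1/0.2622² = 14.55.
True area = apparent / (areal scale) = 83600 / 14.55 ≈ 5750 km².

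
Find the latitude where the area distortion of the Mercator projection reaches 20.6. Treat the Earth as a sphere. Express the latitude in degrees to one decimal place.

77.3°

Mercator areal scale is sec²φ.
sec²φ = 20.6  ⇒  cos²φ = 0.04854  ⇒  cos φ = 0.2203.
φ = arccos(0.2203) ≈ 77.3°.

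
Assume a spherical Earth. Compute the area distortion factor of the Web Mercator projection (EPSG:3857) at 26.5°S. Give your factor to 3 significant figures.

Mercator is conformal, so the point scale is isotropic: h = k = sec φ = 1/cos φ.
Areal scale = k² = sec²φ = 1/cos²(26.5°) = 1/0.8949² = 1.249.

1.25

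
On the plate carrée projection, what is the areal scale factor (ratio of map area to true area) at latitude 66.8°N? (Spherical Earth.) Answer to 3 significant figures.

2.54

In the plate carrée (x = Rλ, y = Rφ), meridians are true-scale (h = 1) and parallels are stretched by k = sec φ.
Areal scale = h·k = 1 × sec φ; at 66.8°, h = 1.000, k = 2.538, so h·k = 2.538.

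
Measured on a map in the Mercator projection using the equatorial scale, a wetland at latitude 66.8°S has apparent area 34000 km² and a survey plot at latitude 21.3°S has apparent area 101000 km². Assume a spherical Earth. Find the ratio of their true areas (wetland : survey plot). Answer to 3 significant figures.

On Mercator the areal scale is sec²φ, so true area = apparent × cos²φ.
True area of wetland: 34000 × cos²(66.8°) = 34000 × 0.1552 = 5276 km².
True area of survey plot: 101000 × cos²(21.3°) = 101000 × 0.8680 = 87670 km².
Ratio = 5276 / 87670 ≈ 0.0602.

0.0602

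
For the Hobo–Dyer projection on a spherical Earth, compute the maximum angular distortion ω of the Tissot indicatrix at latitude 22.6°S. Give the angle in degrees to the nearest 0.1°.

Hobo–Dyer is a cylindrical equal-area projection with standard parallels at ±37.5°. Cylindrical equal-area (φ₀ = 37.5°): h = cos φ / cos 37.5° along meridians, k = cos 37.5° / cos φ along parallels; h·k = 1.
At 22.6°: h = 1.164, k = 0.8593; principal scales a = 1.164, b = 0.8593.
sin(ω/2) = (a − b)/(a + b) = 0.3043/2.023 = 0.1504, so ω = 2 arcsin(0.1504) ≈ 17.3°.

17.3°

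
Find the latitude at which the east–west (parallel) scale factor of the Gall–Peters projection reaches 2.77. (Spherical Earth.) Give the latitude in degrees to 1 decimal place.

Gall–Peters is a cylindrical equal-area projection with standard parallels at ±45°. A cylindrical equal-area projection with standard parallel φ₀ has meridian scale h = cos φ / cos φ₀ and parallel scale k = cos φ₀ / cos φ (so areas are preserved, h·k = 1).
k = cos φ₀ / cos φ = 2.77  ⇒  cos φ = cos 45° / 2.77 = 0.2553.
φ = arccos(0.2553) ≈ 75.2°.

75.2°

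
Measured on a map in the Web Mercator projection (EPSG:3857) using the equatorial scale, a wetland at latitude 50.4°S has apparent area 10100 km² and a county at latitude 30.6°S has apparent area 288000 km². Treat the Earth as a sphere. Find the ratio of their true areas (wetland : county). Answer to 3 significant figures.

0.0192

Mercator's areal exaggeration is sec²φ; hence true area = (apparent area) · cos²φ.
True area of wetland: 10100 × cos²(50.4°) = 10100 × 0.4063 = 4104 km².
True area of county: 288000 × cos²(30.6°) = 288000 × 0.7409 = 213400 km².
Ratio = 4104 / 213400 ≈ 0.0192.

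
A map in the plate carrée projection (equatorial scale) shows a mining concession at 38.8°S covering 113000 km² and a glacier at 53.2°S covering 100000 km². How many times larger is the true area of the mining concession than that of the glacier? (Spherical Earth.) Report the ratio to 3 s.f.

1.47

Plate carrée has h = 1 and k = sec φ, giving areal scale sec φ; true area = (apparent area) · cos φ.
True area of mining concession: 113000 × cos(38.8°) = 113000 × 0.7793 = 88070 km².
True area of glacier: 100000 × cos(53.2°) = 100000 × 0.5990 = 59900 km².
Ratio = 88070 / 59900 ≈ 1.47.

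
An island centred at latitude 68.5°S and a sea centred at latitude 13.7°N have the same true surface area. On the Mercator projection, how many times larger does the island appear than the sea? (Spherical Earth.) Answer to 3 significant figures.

7.03

Mercator is conformal with k = sec φ, so areal scale = k² = sec²φ.
At 68.5°: sec²(68.5°) = 1/0.3665² = 7.445.
At 13.7°: sec²(13.7°) = 1/0.9715² = 1.059.
Ratio = 7.445/1.059 = cos²(13.7°)/cos²(68.5°) ≈ 7.03.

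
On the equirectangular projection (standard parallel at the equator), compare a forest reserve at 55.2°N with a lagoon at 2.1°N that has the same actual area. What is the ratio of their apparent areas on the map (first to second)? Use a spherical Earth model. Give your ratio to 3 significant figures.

Plate carrée maps x = Rλ, y = Rφ. The meridian scale is h = 1 and the parallel scale is k = 1/cos φ = sec φ.
Areal scale at 55.2°: h·k = 1.000 × 1.752 = 1.752.
Areal scale at 2.1°: h·k = 1.000 × 1.001 = 1.001.
Ratio = 1.752/1.001 ≈ 1.75.

1.75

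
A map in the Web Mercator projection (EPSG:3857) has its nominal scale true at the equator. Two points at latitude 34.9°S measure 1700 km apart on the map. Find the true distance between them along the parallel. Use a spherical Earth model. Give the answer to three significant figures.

Mercator is conformal, so the point scale is isotropic: h = k = sec φ = 1/cos φ.
Along the parallel at 34.9°, map distances are exaggerated by k = sec 34.9° = 1.219.
True distance = 1700 / 1.219 = 1700 × cos 34.9° ≈ 1390 km.

1390 km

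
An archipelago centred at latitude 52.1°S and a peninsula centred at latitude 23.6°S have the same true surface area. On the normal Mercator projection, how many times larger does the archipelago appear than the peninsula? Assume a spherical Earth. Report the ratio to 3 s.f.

2.23

On Mercator, area is exaggerated by sec²φ = 1/cos²φ.
At 52.1°: sec²(52.1°) = 1/0.6143² = 2.650.
At 23.6°: sec²(23.6°) = 1/0.9164² = 1.191.
Ratio = 2.650/1.191 = cos²(23.6°)/cos²(52.1°) ≈ 2.23.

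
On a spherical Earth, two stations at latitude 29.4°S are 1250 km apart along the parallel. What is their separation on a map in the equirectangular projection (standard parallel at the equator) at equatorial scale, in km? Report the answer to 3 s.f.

1430 km

Plate carrée maps x = Rλ, y = Rφ. The meridian scale is h = 1 and the parallel scale is k = 1/cos φ = sec φ.
Along the parallel, k = sec 29.4° = 1/0.8712 = 1.148.
Map distance = 1250 × 1.148 ≈ 1430 km.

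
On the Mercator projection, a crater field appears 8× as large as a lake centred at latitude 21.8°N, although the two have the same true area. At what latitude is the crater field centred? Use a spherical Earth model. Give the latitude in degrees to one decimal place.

70.8°

For equal true areas on Mercator, apparent areas scale as sec²φ, so the ratio is cos²φ₂ / cos²φ₁.
cos²φ₂ / cos²φ₁ = 8  ⇒  cos φ₁ = cos 21.8° / √8 = 0.9285/2.828 = 0.3283.
φ₁ = arccos(0.3283) ≈ 70.8°.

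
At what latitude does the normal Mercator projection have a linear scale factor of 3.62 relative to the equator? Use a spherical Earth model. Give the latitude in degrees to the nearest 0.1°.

Mercator scale is k = sec φ = 1/cos φ.
1/cos φ = 3.62  ⇒  cos φ = 0.2762  ⇒  φ = arccos(0.2762) ≈ 74.0°.

74.0°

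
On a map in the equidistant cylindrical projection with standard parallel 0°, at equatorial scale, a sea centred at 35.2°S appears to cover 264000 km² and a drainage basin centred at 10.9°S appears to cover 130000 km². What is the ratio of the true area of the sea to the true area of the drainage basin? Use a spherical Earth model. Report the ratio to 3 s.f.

1.69

On the plate carrée, areal scale = h·k = 1 × sec φ, so true area = apparent × cos φ.
True area of sea: 264000 × cos(35.2°) = 264000 × 0.8171 = 215700 km².
True area of drainage basin: 130000 × cos(10.9°) = 130000 × 0.9820 = 127700 km².
Ratio = 215700 / 127700 ≈ 1.69.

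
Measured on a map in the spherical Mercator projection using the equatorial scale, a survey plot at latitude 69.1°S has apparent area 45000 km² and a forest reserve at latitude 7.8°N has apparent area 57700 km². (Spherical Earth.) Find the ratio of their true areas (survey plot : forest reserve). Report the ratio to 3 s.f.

0.101

Since Mercator area scale is 1/cos²φ, the true area equals the apparent area multiplied by cos²φ.
True area of survey plot: 45000 × cos²(69.1°) = 45000 × 0.1273 = 5727 km².
True area of forest reserve: 57700 × cos²(7.8°) = 57700 × 0.9816 = 56640 km².
Ratio = 5727 / 56640 ≈ 0.101.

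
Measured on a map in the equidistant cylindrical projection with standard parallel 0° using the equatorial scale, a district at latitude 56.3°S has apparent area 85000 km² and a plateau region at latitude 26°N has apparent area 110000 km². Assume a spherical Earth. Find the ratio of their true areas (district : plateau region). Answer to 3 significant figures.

0.477

On the plate carrée, areal scale = h·k = 1 × sec φ, so true area = apparent × cos φ.
True area of district: 85000 × cos(56.3°) = 85000 × 0.5548 = 47160 km².
True area of plateau region: 110000 × cos(26°) = 110000 × 0.8988 = 98870 km².
Ratio = 47160 / 98870 ≈ 0.477.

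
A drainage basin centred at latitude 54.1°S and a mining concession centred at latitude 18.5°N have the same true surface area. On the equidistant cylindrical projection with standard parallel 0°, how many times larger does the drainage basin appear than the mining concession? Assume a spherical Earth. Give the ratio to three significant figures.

In the plate carrée (x = Rλ, y = Rφ), meridians are true-scale (h = 1) and parallels are stretched by k = sec φ.
Areal scale at 54.1°: h·k = 1.000 × 1.705 = 1.705.
Areal scale at 18.5°: h·k = 1.000 × 1.054 = 1.054.
Ratio = 1.705/1.054 ≈ 1.62.

1.62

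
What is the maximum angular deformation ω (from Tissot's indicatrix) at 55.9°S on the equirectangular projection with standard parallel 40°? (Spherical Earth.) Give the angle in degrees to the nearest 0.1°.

In the equirectangular projection with standard parallel φ₀ = 40° (x = Rλ cos φ₀, y = Rφ), meridians are true-scale (h = 1) and the parallel scale is k = cos φ₀ / cos φ.
At 55.9°: h = 1.000, k = 1.366; principal scales a = 1.366, b = 1.000.
sin(ω/2) = (a − b)/(a + b) = 0.3664/2.366 = 0.1548, so ω = 2 arcsin(0.1548) ≈ 17.8°.

17.8°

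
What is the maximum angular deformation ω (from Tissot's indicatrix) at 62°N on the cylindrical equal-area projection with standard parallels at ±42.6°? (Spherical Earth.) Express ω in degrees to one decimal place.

Cylindrical equal-area (φ₀ = 42.6°): h = cos φ / cos 42.6° along meridians, k = cos 42.6° / cos φ along parallels; h·k = 1.
At 62°: h = 0.6378, k = 1.568; principal scales a = 1.568, b = 0.6378.
sin(ω/2) = (a − b)/(a + b) = 0.9301/2.206 = 0.4217, so ω = 2 arcsin(0.4217) ≈ 49.9°.

49.9°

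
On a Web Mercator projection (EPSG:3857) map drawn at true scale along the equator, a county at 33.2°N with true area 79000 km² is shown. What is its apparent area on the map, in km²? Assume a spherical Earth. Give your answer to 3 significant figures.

113000 km²

The Mercator projection is conformal; its linear scale factor is the same in every direction and equals sec φ = 1/cos φ.
Areal scale = k² = sec²φ = 1/cos²(33.2°) = 1/0.8368² = 1.428.
Apparent area = 79000 × 1.428 ≈ 113000 km².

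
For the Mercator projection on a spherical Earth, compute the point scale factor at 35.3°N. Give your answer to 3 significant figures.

The Mercator projection is conformal; its linear scale factor is the same in every direction and equals sec φ = 1/cos φ.
k = 1/cos 35.3° = 1/0.8161 = 1.225.

1.23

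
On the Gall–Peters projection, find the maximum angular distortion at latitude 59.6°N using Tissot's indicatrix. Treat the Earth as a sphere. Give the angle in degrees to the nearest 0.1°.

The Gall–Peters projection is cylindrical equal-area with φ₀ = 45°. A cylindrical equal-area projection with standard parallel φ₀ has meridian scale h = cos φ / cos φ₀ and parallel scale k = cos φ₀ / cos φ (so areas are preserved, h·k = 1).
At 59.6°: h = 0.7156, k = 1.397; principal scales a = 1.397, b = 0.7156.
sin(ω/2) = (a − b)/(a + b) = 0.6817/2.113 = 0.3226, so ω = 2 arcsin(0.3226) ≈ 37.6°.

37.6°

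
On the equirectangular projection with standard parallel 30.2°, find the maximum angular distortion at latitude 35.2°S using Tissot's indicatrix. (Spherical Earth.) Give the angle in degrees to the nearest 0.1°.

In the equirectangular projection with standard parallel φ₀ = 30.2° (x = Rλ cos φ₀, y = Rφ), meridians are true-scale (h = 1) and the parallel scale is k = cos φ₀ / cos φ.
At 35.2°: h = 1.000, k = 1.058; principal scales a = 1.058, b = 1.000.
sin(ω/2) = (a − b)/(a + b) = 0.05768/2.058 = 0.02803, so ω = 2 arcsin(0.02803) ≈ 3.2°.

3.2°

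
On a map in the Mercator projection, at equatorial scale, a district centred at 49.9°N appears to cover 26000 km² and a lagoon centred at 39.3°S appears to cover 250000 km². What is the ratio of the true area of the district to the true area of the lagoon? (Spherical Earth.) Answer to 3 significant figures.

On Mercator the areal scale is sec²φ, so true area = apparent × cos²φ.
True area of district: 26000 × cos²(49.9°) = 26000 × 0.4149 = 10790 km².
True area of lagoon: 250000 × cos²(39.3°) = 250000 × 0.5988 = 149700 km².
Ratio = 10790 / 149700 ≈ 0.0721.

0.0721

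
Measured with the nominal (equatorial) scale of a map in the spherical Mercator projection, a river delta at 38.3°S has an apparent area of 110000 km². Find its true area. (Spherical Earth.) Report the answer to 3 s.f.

67700 km²

Mercator is conformal, so the point scale is isotropic: h = k = sec φ = 1/cos φ.
Areal scale = k² = sec²φ = 1/cos²(38.3°) = 1/0.7848² = 1.624.
True area = apparent / (areal scale) = 110000 / 1.624 ≈ 67700 km².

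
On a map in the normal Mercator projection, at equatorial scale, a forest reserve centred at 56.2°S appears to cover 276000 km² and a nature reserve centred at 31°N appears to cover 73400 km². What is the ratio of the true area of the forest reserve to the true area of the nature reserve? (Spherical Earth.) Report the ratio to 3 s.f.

Mercator's areal exaggeration is sec²φ; hence true area = (apparent area) · cos²φ.
True area of forest reserve: 276000 × cos²(56.2°) = 276000 × 0.3095 = 85410 km².
True area of nature reserve: 73400 × cos²(31°) = 73400 × 0.7347 = 53930 km².
Ratio = 85410 / 53930 ≈ 1.58.

1.58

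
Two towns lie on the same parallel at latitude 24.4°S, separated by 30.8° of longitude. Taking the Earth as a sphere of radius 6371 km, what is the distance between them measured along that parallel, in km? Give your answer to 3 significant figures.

Arc length along a parallel = R cos φ · Δλ (with Δλ in radians).
= 6371 × cos 24.4° × (30.8° × π/180) = 6371 × 0.9107 × 0.5376 ≈ 3120 km.

3120 km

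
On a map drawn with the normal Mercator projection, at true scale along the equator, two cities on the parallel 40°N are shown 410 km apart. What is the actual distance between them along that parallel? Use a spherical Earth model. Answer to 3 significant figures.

For Mercator, h = k = sec φ (a conformal cylindrical projection has a single point scale, 1/cos φ).
Along the parallel at 40°, map distances are exaggerated by k = sec 40° = 1.305.
True distance = 410 / 1.305 = 410 × cos 40° ≈ 314 km.

314 km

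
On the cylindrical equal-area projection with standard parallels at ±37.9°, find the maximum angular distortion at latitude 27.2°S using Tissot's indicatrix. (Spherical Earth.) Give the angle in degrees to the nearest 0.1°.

A cylindrical equal-area projection with standard parallel φ₀ has meridian scale h = cos φ / cos φ₀ and parallel scale k = cos φ₀ / cos φ (so areas are preserved, h·k = 1).
At 27.2°: h = 1.127, k = 0.8872; principal scales a = 1.127, b = 0.8872.
sin(ω/2) = (a − b)/(a + b) = 0.2400/2.014 = 0.1191, so ω = 2 arcsin(0.1191) ≈ 13.7°.

13.7°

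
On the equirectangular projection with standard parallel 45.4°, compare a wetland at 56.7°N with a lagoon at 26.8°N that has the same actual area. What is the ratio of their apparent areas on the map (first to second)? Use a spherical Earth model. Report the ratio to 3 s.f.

1.63

In the equirectangular projection with standard parallel φ₀ = 45.4° (x = Rλ cos φ₀, y = Rφ), meridians are true-scale (h = 1) and the parallel scale is k = cos φ₀ / cos φ.
Areal scale at 56.7°: h·k = 1.000 × 1.279 = 1.279.
Areal scale at 26.8°: h·k = 1.000 × 0.7867 = 0.7867.
Ratio = 1.279/0.7867 ≈ 1.63.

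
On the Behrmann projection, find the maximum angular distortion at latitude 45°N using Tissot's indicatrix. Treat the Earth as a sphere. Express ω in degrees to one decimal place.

Behrmann is a cylindrical equal-area projection with standard parallels at ±30°. A cylindrical equal-area projection with standard parallel φ₀ has meridian scale h = cos φ / cos φ₀ and parallel scale k = cos φ₀ / cos φ (so areas are preserved, h·k = 1).
At 45°: h = 0.8165, k = 1.225; principal scales a = 1.225, b = 0.8165.
sin(ω/2) = (a − b)/(a + b) = 0.4082/2.041 = 0.2000, so ω = 2 arcsin(0.2000) ≈ 23.1°.

23.1°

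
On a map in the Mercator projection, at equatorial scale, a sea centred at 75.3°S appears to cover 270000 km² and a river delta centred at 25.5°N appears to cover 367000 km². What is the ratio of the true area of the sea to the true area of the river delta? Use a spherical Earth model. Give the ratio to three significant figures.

Mercator's areal exaggeration is sec²φ; hence true area = (apparent area) · cos²φ.
True area of sea: 270000 × cos²(75.3°) = 270000 × 0.06439 = 17390 km².
True area of river delta: 367000 × cos²(25.5°) = 367000 × 0.8147 = 299000 km².
Ratio = 17390 / 299000 ≈ 0.0582.

0.0582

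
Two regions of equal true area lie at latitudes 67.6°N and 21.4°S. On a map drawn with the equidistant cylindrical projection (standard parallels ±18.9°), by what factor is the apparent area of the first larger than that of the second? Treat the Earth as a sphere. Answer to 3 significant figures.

2.44

The equidistant cylindrical projection with φ₀ = 18.9° has h = 1 (meridians true) and k = cos φ₀ / cos φ along parallels.
Areal scale at 67.6°: h·k = 1.000 × 2.483 = 2.483.
Areal scale at 21.4°: h·k = 1.000 × 1.016 = 1.016.
Ratio = 2.483/1.016 ≈ 2.44.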